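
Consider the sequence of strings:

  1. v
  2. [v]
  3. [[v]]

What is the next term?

s(k+1) = [·s(k)·], so each term gains [ as a prefix and ] as a suffix.
So the next term is [·[[v]]·].

[[[v]]]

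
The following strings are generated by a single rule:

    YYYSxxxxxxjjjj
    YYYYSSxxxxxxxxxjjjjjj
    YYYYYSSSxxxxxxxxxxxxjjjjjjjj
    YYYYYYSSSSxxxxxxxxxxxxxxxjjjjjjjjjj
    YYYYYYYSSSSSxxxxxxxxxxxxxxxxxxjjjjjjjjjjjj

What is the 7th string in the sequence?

YYYYYYYYYSSSSSSSxxxxxxxxxxxxxxxxxxxxxxxxjjjjjjjjjjjjjjjj

Reading off run lengths: Y runs 3, 4, 5, 6, 7; S runs 1, 2, 3, 4, 5; x runs 6, 9, 12, 15, 18; j runs 4, 6, 8, 10, 12 — each is linear in n, where the shown terms are n = 2, 3, 4, 5, 6.
Setting n = 8 gives 9, 7, 24, 16 characters in each block.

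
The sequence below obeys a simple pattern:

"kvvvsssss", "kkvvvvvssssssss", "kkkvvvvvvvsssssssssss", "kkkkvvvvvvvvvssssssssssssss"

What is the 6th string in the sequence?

Reading off run lengths: k runs 1, 2, 3, 4; v runs 3, 5, 7, 9; s runs 5, 8, 11, 14 — each is linear in n (n = 1, 2, …).
Setting n = 6 gives 6, 13, 20 characters in each block.

kkkkkkvvvvvvvvvvvvvssssssssssssssssssss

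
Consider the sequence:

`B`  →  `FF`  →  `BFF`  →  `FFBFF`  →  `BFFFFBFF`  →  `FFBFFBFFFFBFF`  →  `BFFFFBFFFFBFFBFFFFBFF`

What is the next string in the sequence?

FFBFFBFFFFBFFBFFFFBFFFFBFFBFFFFBFF

Each term (from the third on) is the two preceding terms concatenated in order: term 3 = B·FF = BFF.
Continuing: FFBFFBFFFFBFF · BFFFFBFFFFBFFBFFFFBFF gives term 8.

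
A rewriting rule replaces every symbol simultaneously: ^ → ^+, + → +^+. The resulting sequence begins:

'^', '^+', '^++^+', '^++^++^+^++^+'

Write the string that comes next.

Rewriting the 13 symbols of ^++^++^+^++^+ one by one yields ^+ +^+ +^+ ^+ +^+ +^+ ^+ +^+ ^+ +^+ +^+ ^+ +^+; concatenated:

^++^++^+^++^++^+^++^+^++^++^+^++^+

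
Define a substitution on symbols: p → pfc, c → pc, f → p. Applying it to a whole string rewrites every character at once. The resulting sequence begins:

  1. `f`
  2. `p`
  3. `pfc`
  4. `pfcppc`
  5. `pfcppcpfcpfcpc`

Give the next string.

Rewriting the 14 symbols of pfcppcpfcpfcpc one by one yields pfc p pc pfc pfc pc pfc p pc pfc p pc pfc pc; concatenated:

pfcppcpfcpfcpcpfcppcpfcppcpfcpc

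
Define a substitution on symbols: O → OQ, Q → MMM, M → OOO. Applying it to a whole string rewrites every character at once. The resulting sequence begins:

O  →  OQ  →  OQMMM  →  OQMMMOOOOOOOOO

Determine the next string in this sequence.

Rewriting the 14 symbols of OQMMMOOOOOOOOO one by one yields OQ MMM OOO OOO OOO OQ OQ OQ OQ OQ OQ OQ OQ OQ; concatenated:

OQMMMOOOOOOOOOOQOQOQOQOQOQOQOQOQ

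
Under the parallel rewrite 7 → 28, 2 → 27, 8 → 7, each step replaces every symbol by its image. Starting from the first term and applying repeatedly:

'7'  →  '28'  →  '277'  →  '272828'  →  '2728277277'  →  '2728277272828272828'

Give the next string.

Rewriting the 19 symbols of 2728277272828272828 one by one yields 27 28 27 7 27 28 28 27 28 27 7 27 7 27 28 27 7 27 7; concatenated:

272827727282827282772772728277277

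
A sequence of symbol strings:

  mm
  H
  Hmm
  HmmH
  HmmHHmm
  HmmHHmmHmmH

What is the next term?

This is a Fibonacci-style word recurrence s(k) = s(k−1)·s(k−2): e.g. H·mm = Hmm.
So term 7 is HmmHHmmHmmH·HmmHHmm.

HmmHHmmHmmHHmmHHmm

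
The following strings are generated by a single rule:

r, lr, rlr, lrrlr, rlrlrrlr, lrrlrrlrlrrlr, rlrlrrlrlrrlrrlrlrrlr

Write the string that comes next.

This is a Fibonacci-style word recurrence s(k) = s(k−2)·s(k−1): e.g. r·lr = rlr.
So term 8 is lrrlrrlrlrrlr·rlrlrrlrlrrlrrlrlrrlr.

lrrlrrlrlrrlrrlrlrrlrlrrlrrlrlrrlr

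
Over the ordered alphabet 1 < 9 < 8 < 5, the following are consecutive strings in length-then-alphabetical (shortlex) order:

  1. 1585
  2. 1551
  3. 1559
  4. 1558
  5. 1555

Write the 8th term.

9118

Stepping forward 3 times from 1555: 1555 → 9111 → 9119, then the target.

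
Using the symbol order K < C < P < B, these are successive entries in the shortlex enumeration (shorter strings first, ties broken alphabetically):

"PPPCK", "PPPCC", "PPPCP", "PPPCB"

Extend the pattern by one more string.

PPPPK

Find the rightmost character of PPPCB below B, bump it to the next letter, and reset everything to its right to K.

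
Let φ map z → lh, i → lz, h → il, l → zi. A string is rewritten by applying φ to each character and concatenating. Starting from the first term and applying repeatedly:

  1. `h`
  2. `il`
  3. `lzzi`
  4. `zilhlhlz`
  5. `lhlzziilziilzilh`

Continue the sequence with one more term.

φ(lhlzziilziilzilh) expands symbol-by-symbol to zi il zi lh lh lz lz zi lh lz lz zi lh lz zi il; joining the 16 pieces gives the next term.

ziilzilhlhlzlzzilhlzlzzilhlzziil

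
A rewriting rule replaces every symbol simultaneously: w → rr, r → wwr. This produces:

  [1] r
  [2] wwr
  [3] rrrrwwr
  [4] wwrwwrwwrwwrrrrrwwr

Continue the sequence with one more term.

rrrrwwrrrrrwwrrrrrwwrrrrrwwrwwrwwrwwrwwrrrrrwwr

φ(wwrwwrwwrwwrrrrrwwr) expands symbol-by-symbol to rr rr wwr rr rr wwr rr rr wwr rr rr wwr wwr wwr wwr wwr rr rr wwr; joining the 19 pieces gives the next term.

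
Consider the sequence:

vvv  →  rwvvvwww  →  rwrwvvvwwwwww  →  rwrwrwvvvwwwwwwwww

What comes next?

Every step adds rw to the front and www to the end of the previous string.
Applying this once more to rwrwrwvvvwwwwwwwww:

rwrwrwrwvvvwwwwwwwwwwww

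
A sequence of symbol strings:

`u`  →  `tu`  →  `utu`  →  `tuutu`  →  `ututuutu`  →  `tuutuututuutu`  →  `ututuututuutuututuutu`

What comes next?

tuutuututuutuututuututuutuututuutu

This is a Fibonacci-style word recurrence s(k) = s(k−2)·s(k−1): e.g. u·tu = utu.
So term 8 is tuutuututuutu·ututuututuutuututuutu.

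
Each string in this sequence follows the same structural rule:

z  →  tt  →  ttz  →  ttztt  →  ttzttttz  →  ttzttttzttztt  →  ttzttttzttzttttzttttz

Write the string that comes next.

ttzttttzttzttttzttttzttzttttzttztt

This is a Fibonacci-style word recurrence s(k) = s(k−1)·s(k−2): e.g. tt·z = ttz.
Continuing: ttzttttzttzttttzttttz · ttzttttzttztt gives term 8.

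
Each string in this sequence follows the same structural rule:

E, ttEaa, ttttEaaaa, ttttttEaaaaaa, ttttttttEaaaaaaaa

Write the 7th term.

Every step adds tt to the front and aa to the end of the previous string.
From ttttttttEaaaaaaaa, 2 further steps: ttttttttEaaaaaaaa → ttttttttttEaaaaaaaaaa → (answer).

ttttttttttttEaaaaaaaaaaaa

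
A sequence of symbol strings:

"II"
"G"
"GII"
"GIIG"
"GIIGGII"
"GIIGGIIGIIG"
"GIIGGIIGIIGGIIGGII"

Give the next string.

GIIGGIIGIIGGIIGGIIGIIGGIIGIIG

Each term (from the third on) is the previous term followed by the one before it: term 3 = G·II = GII.
So term 8 is GIIGGIIGIIGGIIGGII·GIIGGIIGIIG.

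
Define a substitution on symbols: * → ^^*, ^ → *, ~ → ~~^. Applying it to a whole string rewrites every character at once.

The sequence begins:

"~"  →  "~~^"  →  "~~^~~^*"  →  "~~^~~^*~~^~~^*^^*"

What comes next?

φ(~~^~~^*~~^~~^*^^*) expands symbol-by-symbol to ~~^ ~~^ * ~~^ ~~^ * ^^* ~~^ ~~^ * ~~^ ~~^ * ^^* * * ^^*; joining the 17 pieces gives the next term.

~~^~~^*~~^~~^*^^*~~^~~^*~~^~~^*^^***^^*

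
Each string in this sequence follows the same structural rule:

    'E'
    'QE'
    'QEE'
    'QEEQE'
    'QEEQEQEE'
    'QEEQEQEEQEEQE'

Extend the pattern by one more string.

Each term (from the third on) is the previous term followed by the one before it: term 3 = QE·E = QEE.
Continuing: QEEQEQEEQEEQE · QEEQEQEE gives term 7.

QEEQEQEEQEEQEQEEQEQEE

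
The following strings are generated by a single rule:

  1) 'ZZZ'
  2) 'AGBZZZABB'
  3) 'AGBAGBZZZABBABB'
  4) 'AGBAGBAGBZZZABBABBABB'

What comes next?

AGBAGBAGBAGBZZZABBABBABBABB

Each term wraps the previous one in AGB on the left and ABB on the right.
One more step from AGBAGBAGBZZZABBABBABB gives the answer.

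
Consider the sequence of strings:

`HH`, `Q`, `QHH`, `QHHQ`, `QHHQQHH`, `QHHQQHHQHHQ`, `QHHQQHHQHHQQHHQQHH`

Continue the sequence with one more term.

QHHQQHHQHHQQHHQQHHQHHQQHHQHHQ

Each term (from the third on) is the previous term followed by the one before it: term 3 = Q·HH = QHH.
Continuing: QHHQQHHQHHQQHHQQHH · QHHQQHHQHHQ gives term 8.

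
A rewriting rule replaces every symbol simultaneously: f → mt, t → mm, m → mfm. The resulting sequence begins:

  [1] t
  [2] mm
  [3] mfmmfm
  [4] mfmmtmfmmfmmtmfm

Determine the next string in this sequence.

mfmmtmfmmfmmmmfmmtmfmmfmmtmfmmfmmmmfmmtmfm

Replace each of the 16 characters of mfmmtmfmmfmmtmfm in place — mfm mt mfm mfm mm mfm mt mfm mfm mt mfm mfm mm mfm mt mfm — and concatenate.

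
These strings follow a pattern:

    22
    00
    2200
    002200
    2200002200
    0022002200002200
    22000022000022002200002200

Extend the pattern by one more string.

Each term (from the third on) is the two preceding terms concatenated in order: term 3 = 22·00 = 2200.
So term 8 is 0022002200002200·22000022000022002200002200.

002200220000220022000022000022002200002200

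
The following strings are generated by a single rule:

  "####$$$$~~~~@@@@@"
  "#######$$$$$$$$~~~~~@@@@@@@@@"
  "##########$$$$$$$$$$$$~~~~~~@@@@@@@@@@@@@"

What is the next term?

#############$$$$$$$$$$$$$$$$~~~~~~~@@@@@@@@@@@@@@@@@

The n-th term is 3n+1 #'s then 4n $'s then n+3 ~'s then 4n+1 @'s (n = 1, 2, …).
For the next term, n = 4, so the run lengths are 13, 16, 7, 17.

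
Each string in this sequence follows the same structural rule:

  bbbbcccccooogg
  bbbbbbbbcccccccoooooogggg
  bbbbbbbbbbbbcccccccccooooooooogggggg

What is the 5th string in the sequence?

Term n consists of 4n b's, followed by 2n+3 c's, followed by 3n o's, followed by 2n g's (n = 1, 2, …).
Setting n = 5 gives 20, 13, 15, 10 characters in each block.

bbbbbbbbbbbbbbbbbbbbcccccccccccccooooooooooooooogggggggggg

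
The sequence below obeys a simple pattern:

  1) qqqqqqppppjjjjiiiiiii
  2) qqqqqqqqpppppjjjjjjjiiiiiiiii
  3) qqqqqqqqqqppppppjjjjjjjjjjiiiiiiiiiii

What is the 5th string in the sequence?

The n-th term is 2n+2 q's then n+2 p's then 3n-2 j's then 2n+3 i's, where the shown terms are n = 2, 3, 4.
At n = 6 the blocks have lengths 14, 8, 16, 15.

qqqqqqqqqqqqqqppppppppjjjjjjjjjjjjjjjjiiiiiiiiiiiiiii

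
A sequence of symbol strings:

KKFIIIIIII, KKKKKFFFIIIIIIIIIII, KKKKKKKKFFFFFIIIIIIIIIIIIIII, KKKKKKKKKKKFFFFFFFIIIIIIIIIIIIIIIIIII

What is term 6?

Reading off run lengths: K runs 2, 5, 8, 11; F runs 1, 3, 5, 7; I runs 7, 11, 15, 19 — each is linear in n (n = 1, 2, …).
Setting n = 6 gives 17, 11, 27 characters in each block.

KKKKKKKKKKKKKKKKKFFFFFFFFFFFIIIIIIIIIIIIIIIIIIIIIIIIIII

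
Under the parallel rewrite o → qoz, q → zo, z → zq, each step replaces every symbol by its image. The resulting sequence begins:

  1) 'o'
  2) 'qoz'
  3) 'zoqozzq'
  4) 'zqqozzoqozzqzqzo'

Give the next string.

Rewriting the 16 symbols of zqqozzoqozzqzqzo one by one yields zq zo zo qoz zq zq qoz zo qoz zq zq zo zq zo zq qoz; concatenated:

zqzozoqozzqzqqozzoqozzqzqzozqzozqqoz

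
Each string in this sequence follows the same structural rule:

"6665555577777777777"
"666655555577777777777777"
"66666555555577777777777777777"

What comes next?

The n-th term is n 6's then n+2 5's then 3n+2 7's, where the shown terms are n = 3, 4, 5.
At n = 6 the blocks have lengths 6, 8, 20.

6666665555555577777777777777777777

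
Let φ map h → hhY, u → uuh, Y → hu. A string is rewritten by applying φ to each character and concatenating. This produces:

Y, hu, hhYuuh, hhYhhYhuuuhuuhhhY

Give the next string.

hhYhhYhuhhYhhYhuhhYuuhuuhuuhhhYuuhuuhhhYhhYhhYhu

Applying the rule to each of the 17 symbols of hhYhhYhuuuhuuhhhY gives the pieces hhY hhY hu hhY hhY hu hhY uuh uuh uuh hhY uuh uuh hhY hhY hhY hu, which concatenate to the answer.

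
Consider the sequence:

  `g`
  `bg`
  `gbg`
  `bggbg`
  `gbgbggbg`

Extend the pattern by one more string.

bggbggbgbggbg

Each term (from the third on) is the two preceding terms concatenated in order: term 3 = g·bg = gbg.
So term 6 is bggbg·gbgbggbg.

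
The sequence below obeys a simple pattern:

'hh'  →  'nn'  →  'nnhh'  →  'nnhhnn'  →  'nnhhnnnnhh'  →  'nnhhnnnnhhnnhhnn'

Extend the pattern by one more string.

Each term (from the third on) is the previous term followed by the one before it: term 3 = nn·hh = nnhh.
Continuing: nnhhnnnnhhnnhhnn · nnhhnnnnhh gives term 7.

nnhhnnnnhhnnhhnnnnhhnnnnhh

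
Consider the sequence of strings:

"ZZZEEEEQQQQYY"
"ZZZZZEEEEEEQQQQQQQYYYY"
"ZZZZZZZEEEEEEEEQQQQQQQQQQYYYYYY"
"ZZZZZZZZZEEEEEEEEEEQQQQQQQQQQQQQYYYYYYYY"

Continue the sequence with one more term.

Term n consists of 2n+1 Z's, followed by 2n+2 E's, followed by 3n+1 Q's, followed by 2n Y's (n = 1, 2, …).
At n = 5 the blocks have lengths 11, 12, 16, 10.

ZZZZZZZZZZZEEEEEEEEEEEEQQQQQQQQQQQQQQQQYYYYYYYYYY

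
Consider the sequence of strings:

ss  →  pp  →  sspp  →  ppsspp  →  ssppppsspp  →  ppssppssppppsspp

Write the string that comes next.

This is a Fibonacci-style word recurrence s(k) = s(k−2)·s(k−1): e.g. ss·pp = sspp.
So term 7 is ssppppsspp·ppssppssppppsspp.

ssppppssppppssppssppppsspp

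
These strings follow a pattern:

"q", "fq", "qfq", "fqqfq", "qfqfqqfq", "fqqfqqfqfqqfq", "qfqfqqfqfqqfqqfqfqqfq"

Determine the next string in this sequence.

From term 3 onward, concatenate the second-to-last term with the last: q·fq = qfq, fq·qfq = fqqfq, …
So term 8 is fqqfqqfqfqqfq·qfqfqqfqfqqfqqfqfqqfq.

fqqfqqfqfqqfqqfqfqqfqfqqfqqfqfqqfq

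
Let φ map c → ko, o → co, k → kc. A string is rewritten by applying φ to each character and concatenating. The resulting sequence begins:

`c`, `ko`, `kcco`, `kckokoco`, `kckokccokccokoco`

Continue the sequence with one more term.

Replace each of the 16 characters of kckokccokccokoco in place — kc ko kc co kc ko ko co kc ko ko co kc co ko co — and concatenate.

kckokccokckokocokckokocokccokoco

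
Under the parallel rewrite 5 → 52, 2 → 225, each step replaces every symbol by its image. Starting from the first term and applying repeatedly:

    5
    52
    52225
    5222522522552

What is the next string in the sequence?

Rewriting the 13 symbols of 5222522522552 one by one yields 52 225 225 225 52 225 225 52 225 225 52 52 225; concatenated:

5222522522552225225522252255252225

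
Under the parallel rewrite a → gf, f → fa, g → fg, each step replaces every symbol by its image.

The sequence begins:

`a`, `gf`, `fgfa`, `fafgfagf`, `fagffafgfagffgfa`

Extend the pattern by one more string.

φ(fagffafgfagffgfa) expands symbol-by-symbol to fa gf fg fa fa gf fa fg fa gf fg fa fa fg fa gf; joining the 16 pieces gives the next term.

fagffgfafagffafgfagffgfafafgfagf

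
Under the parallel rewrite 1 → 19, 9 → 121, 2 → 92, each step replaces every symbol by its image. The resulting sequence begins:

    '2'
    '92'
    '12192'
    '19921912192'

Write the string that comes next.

19121121921912119921912192

Apply φ to 19921912192 symbol by symbol: 1→19, 9→121, 9→121, 2→92, 1→19, 9→121, 1→19, 2→92, 1→19, 9→121, 2→92; joined: 19 121 121 92 19 121 19 92 19 121 92.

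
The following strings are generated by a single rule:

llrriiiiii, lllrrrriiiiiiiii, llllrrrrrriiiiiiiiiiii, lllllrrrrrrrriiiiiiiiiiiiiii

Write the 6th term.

The n-th term is n+1 l's then 2n r's then 3n+3 i's (n = 1, 2, …).
Setting n = 6 gives 7, 12, 21 characters in each block.

lllllllrrrrrrrrrrrriiiiiiiiiiiiiiiiiiiii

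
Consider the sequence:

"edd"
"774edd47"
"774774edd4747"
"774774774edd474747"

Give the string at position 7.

s(k+1) = 774·s(k)·47, so each term gains 774 as a prefix and 47 as a suffix.
From 774774774edd474747, 3 further steps: 774774774edd474747 → 774774774774edd47474747 → 774774774774774edd4747474747 → (answer).

774774774774774774edd474747474747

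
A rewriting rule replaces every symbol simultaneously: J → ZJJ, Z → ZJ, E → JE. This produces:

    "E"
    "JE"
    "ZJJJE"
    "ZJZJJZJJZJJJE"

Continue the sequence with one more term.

ZJZJJZJZJJZJJZJZJJZJJZJZJJZJJZJJJE

φ(ZJZJJZJJZJJJE) expands symbol-by-symbol to ZJ ZJJ ZJ ZJJ ZJJ ZJ ZJJ ZJJ ZJ ZJJ ZJJ ZJJ JE; joining the 13 pieces gives the next term.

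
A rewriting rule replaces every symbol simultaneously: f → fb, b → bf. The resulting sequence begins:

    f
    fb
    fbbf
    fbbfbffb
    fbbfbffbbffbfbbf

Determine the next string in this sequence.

fbbfbffbbffbfbbfbffbfbbffbbfbffb

φ(fbbfbffbbffbfbbf) expands symbol-by-symbol to fb bf bf fb bf fb fb bf bf fb fb bf fb bf bf fb; joining the 16 pieces gives the next term.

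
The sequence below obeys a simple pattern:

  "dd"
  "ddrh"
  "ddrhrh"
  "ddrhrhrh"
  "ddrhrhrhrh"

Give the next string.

ddrhrhrhrhrh

The strings grow by a fixed suffix rh each time.
So the next term is ddrhrhrhrh·rh.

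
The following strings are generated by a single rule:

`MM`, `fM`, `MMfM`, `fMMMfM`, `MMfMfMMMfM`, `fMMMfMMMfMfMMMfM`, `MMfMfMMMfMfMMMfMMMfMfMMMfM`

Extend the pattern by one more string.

Each term (from the third on) is the two preceding terms concatenated in order: term 3 = MM·fM = MMfM.
So term 8 is fMMMfMMMfMfMMMfM·MMfMfMMMfMfMMMfMMMfMfMMMfM.

fMMMfMMMfMfMMMfMMMfMfMMMfMfMMMfMMMfMfMMMfM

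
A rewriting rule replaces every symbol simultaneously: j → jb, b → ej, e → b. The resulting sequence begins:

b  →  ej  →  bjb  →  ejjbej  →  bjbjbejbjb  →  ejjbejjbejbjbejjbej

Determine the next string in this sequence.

bjbjbejbjbjbejbjbejjbejbjbjbejbjb

φ(ejjbejjbejbjbejjbej) expands symbol-by-symbol to b jb jb ej b jb jb ej b jb ej jb ej b jb jb ej b jb; joining the 19 pieces gives the next term.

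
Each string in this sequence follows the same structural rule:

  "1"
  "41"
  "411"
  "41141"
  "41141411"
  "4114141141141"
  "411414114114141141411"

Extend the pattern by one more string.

This is a Fibonacci-style word recurrence s(k) = s(k−1)·s(k−2): e.g. 41·1 = 411.
The next term joins 411414114114141141411 and 4114141141141.

4114141141141411414114114141141141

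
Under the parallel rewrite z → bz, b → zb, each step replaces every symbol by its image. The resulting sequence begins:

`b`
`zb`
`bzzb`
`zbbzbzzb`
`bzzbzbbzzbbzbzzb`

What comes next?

zbbzbzzbbzzbzbbzbzzbzbbzzbbzbzzb

Applying the rule to each of the 16 symbols of bzzbzbbzzbbzbzzb gives the pieces zb bz bz zb bz zb zb bz bz zb zb bz zb bz bz zb, which concatenate to the answer.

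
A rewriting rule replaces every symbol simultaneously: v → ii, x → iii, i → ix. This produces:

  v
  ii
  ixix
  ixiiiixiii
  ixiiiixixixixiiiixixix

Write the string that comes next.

Rewriting the 22 symbols of ixiiiixixixixiiiixixix one by one yields ix iii ix ix ix ix iii ix iii ix iii ix iii ix ix ix ix iii ix iii ix iii; concatenated:

ixiiiixixixixiiiixiiiixiiiixiiiixixixixiiiixiiiixiii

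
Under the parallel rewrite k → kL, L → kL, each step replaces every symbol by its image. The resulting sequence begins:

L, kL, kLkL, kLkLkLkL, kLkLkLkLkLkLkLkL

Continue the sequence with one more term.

Rewriting the 16 symbols of kLkLkLkLkLkLkLkL one by one yields kL kL kL kL kL kL kL kL kL kL kL kL kL kL kL kL; concatenated:

kLkLkLkLkLkLkLkLkLkLkLkLkLkLkLkL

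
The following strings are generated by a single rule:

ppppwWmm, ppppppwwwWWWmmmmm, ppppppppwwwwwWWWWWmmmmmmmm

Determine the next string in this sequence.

Each string has the form p^{2n+2} w^{2n-1} W^{2n-1} m^{3n-1} (n = 1, 2, …).
At n = 4 the blocks have lengths 10, 7, 7, 11.

ppppppppppwwwwwwwWWWWWWWmmmmmmmmmmm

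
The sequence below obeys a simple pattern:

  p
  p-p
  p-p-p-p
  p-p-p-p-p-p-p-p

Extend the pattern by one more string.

Each string is two copies of the previous one joined by '-'.
One more doubling of p-p-p-p-p-p-p-p gives the answer.

p-p-p-p-p-p-p-p-p-p-p-p-p-p-p-p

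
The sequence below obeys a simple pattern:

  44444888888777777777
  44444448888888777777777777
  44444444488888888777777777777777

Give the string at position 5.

44444444444448888888888777777777777777777777

Term n consists of 2n-1 4's, followed by n+3 8's, followed by 3n 7's, where the shown terms are n = 3, 4, 5.
For term 5, n = 7, so the run lengths are 13, 10, 21.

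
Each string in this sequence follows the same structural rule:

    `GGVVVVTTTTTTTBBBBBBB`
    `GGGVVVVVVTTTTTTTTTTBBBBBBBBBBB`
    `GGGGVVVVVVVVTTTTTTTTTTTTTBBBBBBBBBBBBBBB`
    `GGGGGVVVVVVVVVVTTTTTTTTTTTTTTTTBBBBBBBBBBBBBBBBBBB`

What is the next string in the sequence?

GGGGGGVVVVVVVVVVVVTTTTTTTTTTTTTTTTTTTBBBBBBBBBBBBBBBBBBBBBBB

The n-th term is n G's then 2n V's then 3n+1 T's then 4n-1 B's, where the shown terms are n = 2, 3, 4, 5.
At n = 6 the blocks have lengths 6, 12, 19, 23.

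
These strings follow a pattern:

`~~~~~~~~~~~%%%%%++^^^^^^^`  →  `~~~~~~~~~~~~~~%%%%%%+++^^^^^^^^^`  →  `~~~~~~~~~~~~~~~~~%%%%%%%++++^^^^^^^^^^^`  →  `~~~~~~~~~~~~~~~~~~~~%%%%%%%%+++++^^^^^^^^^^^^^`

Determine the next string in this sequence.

~~~~~~~~~~~~~~~~~~~~~~~%%%%%%%%%++++++^^^^^^^^^^^^^^^

The n-th term is 3n+2 ~'s then n+2 %'s then n-1 +'s then 2n+1 ^'s, where the shown terms are n = 3, 4, 5, 6.
For the next term, n = 7, so the run lengths are 23, 9, 6, 15.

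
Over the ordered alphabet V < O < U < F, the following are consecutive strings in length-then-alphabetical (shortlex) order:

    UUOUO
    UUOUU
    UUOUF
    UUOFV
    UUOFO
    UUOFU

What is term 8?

UUUVV

Continuing the enumeration 2 steps past UUOFU: UUOFU → UUOFF → (answer).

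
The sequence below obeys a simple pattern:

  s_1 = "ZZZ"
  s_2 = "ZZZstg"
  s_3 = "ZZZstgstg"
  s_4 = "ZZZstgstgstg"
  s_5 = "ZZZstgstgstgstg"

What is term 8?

ZZZstgstgstgstgstgstgstg

Every step adds stg to the end: s(k+1) = s(k)·stg.
From ZZZstgstgstgstg, 3 further steps: ZZZstgstgstgstg → ZZZstgstgstgstgstg → ZZZstgstgstgstgstgstg → (answer).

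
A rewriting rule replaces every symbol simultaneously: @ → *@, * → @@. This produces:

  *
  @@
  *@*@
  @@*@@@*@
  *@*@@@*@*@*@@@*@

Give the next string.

@@*@@@*@*@*@@@*@@@*@@@*@*@*@@@*@

Applying the rule to each of the 16 symbols of *@*@@@*@*@*@@@*@ gives the pieces @@ *@ @@ *@ *@ *@ @@ *@ @@ *@ @@ *@ *@ *@ @@ *@, which concatenate to the answer.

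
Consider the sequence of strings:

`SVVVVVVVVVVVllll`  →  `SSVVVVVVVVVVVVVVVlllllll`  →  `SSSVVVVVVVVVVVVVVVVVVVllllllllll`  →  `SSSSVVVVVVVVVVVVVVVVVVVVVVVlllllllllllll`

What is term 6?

SSSSSSVVVVVVVVVVVVVVVVVVVVVVVVVVVVVVVlllllllllllllllllll

Reading off run lengths: S runs 1, 2, 3, 4; V runs 11, 15, 19, 23; l runs 4, 7, 10, 13 — each is linear in n, where the shown terms are n = 2, 3, 4, 5.
Setting n = 7 gives 6, 31, 19 characters in each block.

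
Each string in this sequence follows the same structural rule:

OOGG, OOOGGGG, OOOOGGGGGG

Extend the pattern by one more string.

Each string has the form O^{n+1} G^{2n} (n = 1, 2, …).
For the next term, n = 4, so the run lengths are 5, 8.

OOOOOGGGGGGGG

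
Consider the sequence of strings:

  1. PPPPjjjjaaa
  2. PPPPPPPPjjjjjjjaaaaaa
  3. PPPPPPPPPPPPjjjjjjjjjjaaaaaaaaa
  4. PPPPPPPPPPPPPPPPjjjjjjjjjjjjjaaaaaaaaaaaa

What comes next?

PPPPPPPPPPPPPPPPPPPPjjjjjjjjjjjjjjjjaaaaaaaaaaaaaaa

Reading off run lengths: P runs 4, 8, 12, 16; j runs 4, 7, 10, 13; a runs 3, 6, 9, 12 — each is linear in n (n = 1, 2, …).
Setting n = 5 gives 20, 16, 15 characters in each block.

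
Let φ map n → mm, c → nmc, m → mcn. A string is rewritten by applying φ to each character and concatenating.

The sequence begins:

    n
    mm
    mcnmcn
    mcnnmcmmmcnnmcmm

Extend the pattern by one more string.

φ(mcnnmcmmmcnnmcmm) expands symbol-by-symbol to mcn nmc mm mm mcn nmc mcn mcn mcn nmc mm mm mcn nmc mcn mcn; joining the 16 pieces gives the next term.

mcnnmcmmmmmcnnmcmcnmcnmcnnmcmmmmmcnnmcmcnmcn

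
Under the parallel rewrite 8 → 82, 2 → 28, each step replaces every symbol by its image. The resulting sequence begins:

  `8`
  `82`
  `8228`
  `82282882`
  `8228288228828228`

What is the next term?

Rewriting the 16 symbols of 8228288228828228 one by one yields 82 28 28 82 28 82 82 28 28 82 82 28 82 28 28 82; concatenated:

82282882288282282882822882282882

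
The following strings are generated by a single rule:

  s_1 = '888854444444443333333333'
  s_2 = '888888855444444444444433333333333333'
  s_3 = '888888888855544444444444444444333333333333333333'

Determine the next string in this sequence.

888888888888855554444444444444444444443333333333333333333333

Term n consists of 3n-2 8's, followed by n-1 5's, followed by 4n+1 4's, followed by 4n+2 3's, where the shown terms are n = 2, 3, 4.
At n = 5 the blocks have lengths 13, 4, 21, 22.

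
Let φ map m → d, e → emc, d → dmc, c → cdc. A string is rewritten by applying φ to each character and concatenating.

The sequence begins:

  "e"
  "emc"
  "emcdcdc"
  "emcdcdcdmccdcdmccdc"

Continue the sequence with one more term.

Applying the rule to each of the 19 symbols of emcdcdcdmccdcdmccdc gives the pieces emc d cdc dmc cdc dmc cdc dmc d cdc cdc dmc cdc dmc d cdc cdc dmc cdc, which concatenate to the answer.

emcdcdcdmccdcdmccdcdmcdcdccdcdmccdcdmcdcdccdcdmccdc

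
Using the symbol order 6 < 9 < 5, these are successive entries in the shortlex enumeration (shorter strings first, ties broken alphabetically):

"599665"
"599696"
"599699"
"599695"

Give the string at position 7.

599655

Stepping forward 3 times from 599695: 599695 → 599656 → 599659, then the target.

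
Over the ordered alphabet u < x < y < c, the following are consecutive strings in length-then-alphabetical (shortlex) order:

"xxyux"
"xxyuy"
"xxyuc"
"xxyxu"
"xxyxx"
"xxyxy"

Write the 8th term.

Advancing 2 positions from xxyxy through xxyxy → xxyxc reaches term 8.

xxyyu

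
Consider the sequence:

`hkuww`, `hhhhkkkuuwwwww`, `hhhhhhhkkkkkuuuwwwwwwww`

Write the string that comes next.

Term n consists of 3n-2 h's, followed by 2n-1 k's, followed by n u's, followed by 3n-1 w's (n = 1, 2, …).
Setting n = 4 gives 10, 7, 4, 11 characters in each block.

hhhhhhhhhhkkkkkkkuuuuwwwwwwwwwww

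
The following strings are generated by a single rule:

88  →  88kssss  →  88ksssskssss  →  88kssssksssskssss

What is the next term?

Every step adds kssss to the end: s(k+1) = s(k)·kssss.
Applying this once more to 88kssssksssskssss:

88ksssskssssksssskssss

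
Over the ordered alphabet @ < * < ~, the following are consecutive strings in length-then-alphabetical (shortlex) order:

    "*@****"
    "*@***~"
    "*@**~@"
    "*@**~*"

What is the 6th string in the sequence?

*@*~@@

Advancing 2 positions from *@**~* through *@**~* → *@**~~ reaches term 6.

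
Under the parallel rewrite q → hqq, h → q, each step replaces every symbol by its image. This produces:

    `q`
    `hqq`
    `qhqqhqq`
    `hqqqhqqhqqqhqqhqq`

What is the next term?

Rewriting the 17 symbols of hqqqhqqhqqqhqqhqq one by one yields q hqq hqq hqq q hqq hqq q hqq hqq hqq q hqq hqq q hqq hqq; concatenated:

qhqqhqqhqqqhqqhqqqhqqhqqhqqqhqqhqqqhqqhqq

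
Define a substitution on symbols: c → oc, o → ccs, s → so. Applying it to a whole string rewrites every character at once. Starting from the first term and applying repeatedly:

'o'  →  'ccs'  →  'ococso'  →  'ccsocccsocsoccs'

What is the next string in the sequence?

ococsoccsocococsoccsocsoccsococso

Replace each of the 15 characters of ccsocccsocsoccs in place — oc oc so ccs oc oc oc so ccs oc so ccs oc oc so — and concatenate.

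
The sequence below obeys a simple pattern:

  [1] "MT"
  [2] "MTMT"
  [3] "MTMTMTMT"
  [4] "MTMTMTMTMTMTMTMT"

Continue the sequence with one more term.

MTMTMTMTMTMTMTMTMTMTMTMTMTMTMTMT

s(k+1) = s(k)·s(k) — each term doubles the last.
So the next term is two copies of MTMTMTMTMTMTMTMT.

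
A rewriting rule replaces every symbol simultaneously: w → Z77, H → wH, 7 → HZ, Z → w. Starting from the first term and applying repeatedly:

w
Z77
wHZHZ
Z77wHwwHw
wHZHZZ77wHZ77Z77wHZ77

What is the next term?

Rewriting the 21 symbols of wHZHZZ77wHZ77Z77wHZ77 one by one yields Z77 wH w wH w w HZ HZ Z77 wH w HZ HZ w HZ HZ Z77 wH w HZ HZ; concatenated:

Z77wHwwHwwHZHZZ77wHwHZHZwHZHZZ77wHwHZHZ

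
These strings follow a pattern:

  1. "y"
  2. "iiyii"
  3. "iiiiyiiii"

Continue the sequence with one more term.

iiiiiiyiiiiii

s(k+1) = ii·s(k)·ii, so each term gains ii as a prefix and ii as a suffix.
One more step from iiiiyiiii gives the answer.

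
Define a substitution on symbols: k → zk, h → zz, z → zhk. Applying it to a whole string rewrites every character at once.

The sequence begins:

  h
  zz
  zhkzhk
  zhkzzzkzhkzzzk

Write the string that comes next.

φ(zhkzzzkzhkzzzk) expands symbol-by-symbol to zhk zz zk zhk zhk zhk zk zhk zz zk zhk zhk zhk zk; joining the 14 pieces gives the next term.

zhkzzzkzhkzhkzhkzkzhkzzzkzhkzhkzhkzk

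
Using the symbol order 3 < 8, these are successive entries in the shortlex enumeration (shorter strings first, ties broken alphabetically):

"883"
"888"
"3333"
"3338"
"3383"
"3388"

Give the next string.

The successor of 3388 increments the rightmost position that isn't already 8 and resets every position after it to 3.

3833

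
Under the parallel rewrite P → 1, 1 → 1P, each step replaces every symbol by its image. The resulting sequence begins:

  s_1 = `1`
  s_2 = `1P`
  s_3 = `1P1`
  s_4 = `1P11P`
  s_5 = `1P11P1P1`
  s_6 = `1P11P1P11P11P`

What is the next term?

1P11P1P11P11P1P11P1P1

φ(1P11P1P11P11P) expands symbol-by-symbol to 1P 1 1P 1P 1 1P 1 1P 1P 1 1P 1P 1; joining the 13 pieces gives the next term.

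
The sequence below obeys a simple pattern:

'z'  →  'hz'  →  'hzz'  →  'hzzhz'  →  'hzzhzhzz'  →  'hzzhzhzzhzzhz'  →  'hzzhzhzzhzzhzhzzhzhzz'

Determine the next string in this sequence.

Each term (from the third on) is the previous term followed by the one before it: term 3 = hz·z = hzz.
The next term joins hzzhzhzzhzzhzhzzhzhzz and hzzhzhzzhzzhz.

hzzhzhzzhzzhzhzzhzhzzhzzhzhzzhzzhz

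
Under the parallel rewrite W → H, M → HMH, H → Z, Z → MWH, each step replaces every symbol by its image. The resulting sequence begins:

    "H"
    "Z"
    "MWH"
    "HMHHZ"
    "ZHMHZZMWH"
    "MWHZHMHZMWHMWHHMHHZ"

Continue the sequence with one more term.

Rewriting the 19 symbols of MWHZHMHZMWHMWHHMHHZ one by one yields HMH H Z MWH Z HMH Z MWH HMH H Z HMH H Z Z HMH Z Z MWH; concatenated:

HMHHZMWHZHMHZMWHHMHHZHMHHZZHMHZZMWH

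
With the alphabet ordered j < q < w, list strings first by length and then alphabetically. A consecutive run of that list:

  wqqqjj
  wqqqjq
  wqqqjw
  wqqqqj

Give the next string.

The successor of wqqqqj increments the rightmost position that isn't already w and resets every position after it to j.

wqqqqq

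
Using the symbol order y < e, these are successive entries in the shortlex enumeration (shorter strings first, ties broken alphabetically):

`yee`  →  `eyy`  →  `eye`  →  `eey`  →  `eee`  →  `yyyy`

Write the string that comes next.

The successor of yyyy increments the rightmost position that isn't already e and resets every position after it to y.

yyye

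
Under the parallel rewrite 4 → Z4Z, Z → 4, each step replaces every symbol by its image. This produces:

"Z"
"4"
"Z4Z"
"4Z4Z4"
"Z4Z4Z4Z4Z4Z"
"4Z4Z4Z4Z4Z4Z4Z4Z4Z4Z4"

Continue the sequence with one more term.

Z4Z4Z4Z4Z4Z4Z4Z4Z4Z4Z4Z4Z4Z4Z4Z4Z4Z4Z4Z4Z4Z

φ(4Z4Z4Z4Z4Z4Z4Z4Z4Z4Z4) expands symbol-by-symbol to Z4Z 4 Z4Z 4 Z4Z 4 Z4Z 4 Z4Z 4 Z4Z 4 Z4Z 4 Z4Z 4 Z4Z 4 Z4Z 4 Z4Z; joining the 21 pieces gives the next term.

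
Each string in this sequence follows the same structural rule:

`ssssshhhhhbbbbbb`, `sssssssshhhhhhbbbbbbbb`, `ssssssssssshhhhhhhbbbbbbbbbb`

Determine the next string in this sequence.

sssssssssssssshhhhhhhhbbbbbbbbbbbb

Reading off run lengths: s runs 5, 8, 11; h runs 5, 6, 7; b runs 6, 8, 10 — each is linear in n, where the shown terms are n = 2, 3, 4.
Setting n = 5 gives 14, 8, 12 characters in each block.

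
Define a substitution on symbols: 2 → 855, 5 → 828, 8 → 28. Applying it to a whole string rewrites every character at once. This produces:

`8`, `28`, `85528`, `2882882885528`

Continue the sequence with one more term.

Rewriting the 13 symbols of 2882882885528 one by one yields 855 28 28 855 28 28 855 28 28 828 828 855 28; concatenated:

85528288552828855282882882885528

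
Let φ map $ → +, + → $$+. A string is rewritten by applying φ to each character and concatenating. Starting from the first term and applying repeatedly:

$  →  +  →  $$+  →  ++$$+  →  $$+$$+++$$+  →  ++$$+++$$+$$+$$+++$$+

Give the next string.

Rewriting the 21 symbols of ++$$+++$$+$$+$$+++$$+ one by one yields $$+ $$+ + + $$+ $$+ $$+ + + $$+ + + $$+ + + $$+ $$+ $$+ + + $$+; concatenated:

$$+$$+++$$+$$+$$+++$$+++$$+++$$+$$+$$+++$$+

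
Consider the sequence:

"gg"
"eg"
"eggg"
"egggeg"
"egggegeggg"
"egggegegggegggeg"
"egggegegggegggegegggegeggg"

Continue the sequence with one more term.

egggegegggegggegegggegegggegggegegggegggeg

This is a Fibonacci-style word recurrence s(k) = s(k−1)·s(k−2): e.g. eg·gg = eggg.
So term 8 is egggegegggegggegegggegeggg·egggegegggegggeg.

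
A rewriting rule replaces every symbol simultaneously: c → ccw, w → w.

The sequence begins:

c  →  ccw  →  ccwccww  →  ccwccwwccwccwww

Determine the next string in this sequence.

Applying the rule to each of the 15 symbols of ccwccwwccwccwww gives the pieces ccw ccw w ccw ccw w w ccw ccw w ccw ccw w w w, which concatenate to the answer.

ccwccwwccwccwwwccwccwwccwccwwww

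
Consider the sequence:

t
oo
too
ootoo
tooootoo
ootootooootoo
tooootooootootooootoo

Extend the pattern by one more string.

ootootooootootooootooootootooootoo

Each term (from the third on) is the two preceding terms concatenated in order: term 3 = t·oo = too.
So term 8 is ootootooootoo·tooootooootootooootoo.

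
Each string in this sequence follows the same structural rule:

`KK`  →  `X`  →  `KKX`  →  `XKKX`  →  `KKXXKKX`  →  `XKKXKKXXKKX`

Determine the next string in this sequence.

This is a Fibonacci-style word recurrence s(k) = s(k−2)·s(k−1): e.g. KK·X = KKX.
The next term joins KKXXKKX and XKKXKKXXKKX.

KKXXKKXXKKXKKXXKKX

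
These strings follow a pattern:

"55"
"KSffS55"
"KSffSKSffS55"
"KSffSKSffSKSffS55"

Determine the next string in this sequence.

Each term is the previous one with KSffS prepended.
Applying this once more to KSffSKSffSKSffS55:

KSffSKSffSKSffSKSffS55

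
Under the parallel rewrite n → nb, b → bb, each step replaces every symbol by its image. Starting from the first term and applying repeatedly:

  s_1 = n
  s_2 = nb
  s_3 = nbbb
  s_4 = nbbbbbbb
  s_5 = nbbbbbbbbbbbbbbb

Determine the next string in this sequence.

Applying the rule to each of the 16 symbols of nbbbbbbbbbbbbbbb gives the pieces nb bb bb bb bb bb bb bb bb bb bb bb bb bb bb bb, which concatenate to the answer.

nbbbbbbbbbbbbbbbbbbbbbbbbbbbbbbb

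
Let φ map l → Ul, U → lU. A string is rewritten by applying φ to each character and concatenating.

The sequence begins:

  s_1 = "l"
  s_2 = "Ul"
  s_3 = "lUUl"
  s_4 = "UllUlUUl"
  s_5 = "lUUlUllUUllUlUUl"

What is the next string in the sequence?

Replace each of the 16 characters of lUUlUllUUllUlUUl in place — Ul lU lU Ul lU Ul Ul lU lU Ul Ul lU Ul lU lU Ul — and concatenate.

UllUlUUllUUlUllUlUUlUllUUllUlUUl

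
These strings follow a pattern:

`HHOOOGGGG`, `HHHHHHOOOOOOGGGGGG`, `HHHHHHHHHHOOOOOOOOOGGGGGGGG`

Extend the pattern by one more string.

HHHHHHHHHHHHHHOOOOOOOOOOOOGGGGGGGGGG

Term n consists of 4n-2 H's, followed by 3n O's, followed by 2n+2 G's (n = 1, 2, …).
Setting n = 4 gives 14, 12, 10 characters in each block.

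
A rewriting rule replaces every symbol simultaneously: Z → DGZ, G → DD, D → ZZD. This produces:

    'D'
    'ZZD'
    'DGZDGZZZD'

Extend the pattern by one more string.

Rewriting each symbol of DGZDGZZZD: D→ZZD, G→DD, Z→DGZ, D→ZZD, G→DD, Z→DGZ, Z→DGZ, Z→DGZ, D→ZZD, which concatenates to ZZD DD DGZ ZZD DD DGZ DGZ DGZ ZZD.

ZZDDDDGZZZDDDDGZDGZDGZZZD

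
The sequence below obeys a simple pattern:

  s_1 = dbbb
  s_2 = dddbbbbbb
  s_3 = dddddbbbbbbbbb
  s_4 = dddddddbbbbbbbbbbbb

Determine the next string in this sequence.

The n-th term is 2n-1 d's then 3n b's (n = 1, 2, …).
For the next term, n = 5, so the run lengths are 9, 15.

dddddddddbbbbbbbbbbbbbbb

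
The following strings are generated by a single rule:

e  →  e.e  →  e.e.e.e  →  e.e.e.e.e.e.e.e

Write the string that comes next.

Each string is two copies of the previous one joined by '.'.
Doubling e.e.e.e.e.e.e.e with '.' between the halves:

e.e.e.e.e.e.e.e.e.e.e.e.e.e.e.e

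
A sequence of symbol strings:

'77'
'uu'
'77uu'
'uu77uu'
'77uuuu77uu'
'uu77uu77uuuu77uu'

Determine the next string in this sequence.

This is a Fibonacci-style word recurrence s(k) = s(k−2)·s(k−1): e.g. 77·uu = 77uu.
So term 7 is 77uuuu77uu·uu77uu77uuuu77uu.

77uuuu77uuuu77uu77uuuu77uu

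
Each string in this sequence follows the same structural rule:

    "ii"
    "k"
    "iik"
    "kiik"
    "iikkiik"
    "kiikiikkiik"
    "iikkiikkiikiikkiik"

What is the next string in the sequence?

Each term (from the third on) is the two preceding terms concatenated in order: term 3 = ii·k = iik.
So term 8 is kiikiikkiik·iikkiikkiikiikkiik.

kiikiikkiikiikkiikkiikiikkiik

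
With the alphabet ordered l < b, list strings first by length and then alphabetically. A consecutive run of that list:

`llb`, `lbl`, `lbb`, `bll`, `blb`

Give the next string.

bbl

The successor of blb increments the rightmost position that isn't already b and resets every position after it to l.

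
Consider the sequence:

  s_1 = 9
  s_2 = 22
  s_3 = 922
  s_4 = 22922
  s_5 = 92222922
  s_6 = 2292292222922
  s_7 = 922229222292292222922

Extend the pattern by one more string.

From term 3 onward, concatenate the second-to-last term with the last: 9·22 = 922, 22·922 = 22922, …
The next term joins 2292292222922 and 922229222292292222922.

2292292222922922229222292292222922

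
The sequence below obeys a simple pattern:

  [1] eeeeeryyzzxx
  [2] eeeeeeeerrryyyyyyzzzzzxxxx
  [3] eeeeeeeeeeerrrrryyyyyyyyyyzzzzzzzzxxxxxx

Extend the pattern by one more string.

Term n consists of 3n+2 e's, followed by 2n-1 r's, followed by 4n-2 y's, followed by 3n-1 z's, followed by 2n x's (n = 1, 2, …).
Setting n = 4 gives 14, 7, 14, 11, 8 characters in each block.

eeeeeeeeeeeeeerrrrrrryyyyyyyyyyyyyyzzzzzzzzzzzxxxxxxxx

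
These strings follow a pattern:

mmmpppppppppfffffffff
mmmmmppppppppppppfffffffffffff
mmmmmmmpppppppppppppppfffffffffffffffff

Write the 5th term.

Term n consists of 2n-1 m's, followed by 3n+3 p's, followed by 4n+1 f's, where the shown terms are n = 2, 3, 4.
Setting n = 6 gives 11, 21, 25 characters in each block.

mmmmmmmmmmmpppppppppppppppppppppfffffffffffffffffffffffff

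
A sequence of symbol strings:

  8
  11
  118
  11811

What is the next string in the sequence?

11811118

Each term (from the third on) is the previous term followed by the one before it: term 3 = 11·8 = 118.
So term 5 is 11811·118.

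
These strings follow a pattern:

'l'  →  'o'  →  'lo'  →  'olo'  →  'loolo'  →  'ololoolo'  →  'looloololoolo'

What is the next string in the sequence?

Each term (from the third on) is the two preceding terms concatenated in order: term 3 = l·o = lo.
Continuing: ololoolo · looloololoolo gives term 8.

ololoololooloololoolo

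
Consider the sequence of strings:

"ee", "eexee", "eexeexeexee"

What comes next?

Every step duplicates the string with 'x' between the halves.
Doubling eexeexeexee with 'x' between the halves:

eexeexeexeexeexeexeexee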